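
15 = 15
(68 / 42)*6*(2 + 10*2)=1496 / 7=213.71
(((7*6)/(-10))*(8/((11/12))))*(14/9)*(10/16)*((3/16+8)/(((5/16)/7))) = -359464/55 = -6535.71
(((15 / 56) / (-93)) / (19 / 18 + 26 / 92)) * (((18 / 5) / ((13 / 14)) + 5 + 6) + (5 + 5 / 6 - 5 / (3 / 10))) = -108813 / 12502672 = -0.01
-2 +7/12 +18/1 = 199/12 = 16.58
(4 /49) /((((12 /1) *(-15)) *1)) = -1 /2205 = -0.00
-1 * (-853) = 853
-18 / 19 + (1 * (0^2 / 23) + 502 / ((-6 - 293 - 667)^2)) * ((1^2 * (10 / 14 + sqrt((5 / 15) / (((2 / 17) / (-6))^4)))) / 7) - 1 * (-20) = 72539 * sqrt(3) / 1088682 + 8276184409 / 434384118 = 19.17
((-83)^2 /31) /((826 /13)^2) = 1164241 /21150556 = 0.06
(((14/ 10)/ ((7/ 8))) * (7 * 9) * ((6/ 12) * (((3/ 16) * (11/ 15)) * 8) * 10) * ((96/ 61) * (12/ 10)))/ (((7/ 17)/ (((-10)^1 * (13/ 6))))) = -16803072/ 305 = -55092.04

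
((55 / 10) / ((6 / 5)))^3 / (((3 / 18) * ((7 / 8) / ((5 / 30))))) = 166375 / 1512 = 110.04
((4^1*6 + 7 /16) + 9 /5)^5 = 40743862065910499 /3276800000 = 12434039.94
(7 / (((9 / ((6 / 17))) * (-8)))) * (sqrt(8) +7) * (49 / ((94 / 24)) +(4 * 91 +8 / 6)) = -127.43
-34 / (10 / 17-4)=289 / 29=9.97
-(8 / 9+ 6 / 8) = -59 / 36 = -1.64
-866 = -866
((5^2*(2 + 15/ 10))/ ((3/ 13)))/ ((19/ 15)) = 11375/ 38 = 299.34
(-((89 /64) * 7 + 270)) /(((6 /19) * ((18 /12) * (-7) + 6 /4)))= 340157 /3456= 98.43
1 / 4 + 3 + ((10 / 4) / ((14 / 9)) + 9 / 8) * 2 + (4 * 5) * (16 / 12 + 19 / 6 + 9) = 1951 / 7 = 278.71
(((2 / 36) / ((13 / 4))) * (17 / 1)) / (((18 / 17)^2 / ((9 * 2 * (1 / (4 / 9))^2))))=4913 / 208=23.62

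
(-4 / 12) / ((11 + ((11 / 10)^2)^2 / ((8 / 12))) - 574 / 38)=380000 / 2176389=0.17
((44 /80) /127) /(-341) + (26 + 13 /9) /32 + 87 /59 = 780092617 /334487520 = 2.33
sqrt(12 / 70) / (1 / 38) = 38 * sqrt(210) / 35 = 15.73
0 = 0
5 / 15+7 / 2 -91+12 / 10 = -85.97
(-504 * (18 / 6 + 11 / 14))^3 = -6946005312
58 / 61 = 0.95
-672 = -672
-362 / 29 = -12.48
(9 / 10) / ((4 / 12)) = 27 / 10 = 2.70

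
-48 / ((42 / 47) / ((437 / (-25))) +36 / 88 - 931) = 21689184 / 420518047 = 0.05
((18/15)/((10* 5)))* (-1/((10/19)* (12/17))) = -323/5000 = -0.06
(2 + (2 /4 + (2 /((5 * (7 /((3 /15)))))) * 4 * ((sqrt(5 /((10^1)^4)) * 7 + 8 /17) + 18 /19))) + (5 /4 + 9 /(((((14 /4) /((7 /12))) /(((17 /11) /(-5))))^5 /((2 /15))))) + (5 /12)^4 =2 * sqrt(5) /625 + 16801080102214909 /4369635732000000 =3.85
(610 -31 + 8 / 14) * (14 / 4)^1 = 4057 / 2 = 2028.50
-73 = -73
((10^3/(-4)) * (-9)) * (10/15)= 1500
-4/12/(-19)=1/57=0.02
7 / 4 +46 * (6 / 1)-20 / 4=1091 / 4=272.75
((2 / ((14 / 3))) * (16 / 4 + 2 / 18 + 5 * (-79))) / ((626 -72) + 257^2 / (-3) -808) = 3518 / 467677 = 0.01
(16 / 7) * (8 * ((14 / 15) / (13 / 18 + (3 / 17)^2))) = 443904 / 19595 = 22.65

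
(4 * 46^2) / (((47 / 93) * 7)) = 787152 / 329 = 2392.56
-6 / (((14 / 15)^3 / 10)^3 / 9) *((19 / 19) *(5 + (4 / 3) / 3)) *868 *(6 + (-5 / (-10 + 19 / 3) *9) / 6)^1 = -79102017333984375 / 20706224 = -3820204849.23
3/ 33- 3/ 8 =-25/ 88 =-0.28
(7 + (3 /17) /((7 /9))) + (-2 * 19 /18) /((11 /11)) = 5479 /1071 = 5.12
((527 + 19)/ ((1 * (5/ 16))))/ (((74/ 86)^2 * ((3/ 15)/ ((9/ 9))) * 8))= 2019108/ 1369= 1474.88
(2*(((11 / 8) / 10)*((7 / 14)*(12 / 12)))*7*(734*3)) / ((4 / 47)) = 3984519 / 160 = 24903.24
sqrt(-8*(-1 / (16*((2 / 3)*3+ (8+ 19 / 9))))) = 3*sqrt(218) / 218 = 0.20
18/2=9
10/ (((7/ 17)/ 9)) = 1530/ 7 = 218.57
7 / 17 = 0.41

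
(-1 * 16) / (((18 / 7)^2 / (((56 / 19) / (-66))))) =5488 / 50787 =0.11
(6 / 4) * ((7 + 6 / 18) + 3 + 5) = 23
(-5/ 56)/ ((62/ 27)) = -135/ 3472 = -0.04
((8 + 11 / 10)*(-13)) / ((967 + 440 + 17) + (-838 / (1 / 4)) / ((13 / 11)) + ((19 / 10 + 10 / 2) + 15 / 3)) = 15379 / 182053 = 0.08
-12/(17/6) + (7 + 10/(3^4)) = 3977/1377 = 2.89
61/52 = 1.17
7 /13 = 0.54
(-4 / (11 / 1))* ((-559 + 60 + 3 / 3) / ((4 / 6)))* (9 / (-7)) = -26892 / 77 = -349.25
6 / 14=3 / 7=0.43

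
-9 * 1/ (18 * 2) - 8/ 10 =-21/ 20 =-1.05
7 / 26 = 0.27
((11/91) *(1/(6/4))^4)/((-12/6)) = -88/7371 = -0.01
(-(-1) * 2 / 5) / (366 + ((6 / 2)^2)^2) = 2 / 2235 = 0.00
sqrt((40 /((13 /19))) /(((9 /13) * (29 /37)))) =2 * sqrt(203870) /87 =10.38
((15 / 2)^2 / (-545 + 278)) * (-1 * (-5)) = -375 / 356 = -1.05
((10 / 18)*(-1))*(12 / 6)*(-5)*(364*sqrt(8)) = 36400*sqrt(2) / 9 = 5719.71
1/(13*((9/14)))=14/117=0.12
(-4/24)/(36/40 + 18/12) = -5/72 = -0.07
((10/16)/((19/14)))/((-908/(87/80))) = -609/1104128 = -0.00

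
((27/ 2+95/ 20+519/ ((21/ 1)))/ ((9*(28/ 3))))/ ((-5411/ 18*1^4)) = -3609/ 2121112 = -0.00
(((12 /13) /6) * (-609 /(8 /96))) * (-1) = 14616 /13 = 1124.31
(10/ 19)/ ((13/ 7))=70/ 247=0.28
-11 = -11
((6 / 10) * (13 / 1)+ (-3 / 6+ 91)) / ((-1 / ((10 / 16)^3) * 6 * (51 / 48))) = -24575 / 6528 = -3.76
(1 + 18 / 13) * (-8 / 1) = -248 / 13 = -19.08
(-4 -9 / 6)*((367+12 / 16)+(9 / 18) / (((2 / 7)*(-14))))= -32351 / 16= -2021.94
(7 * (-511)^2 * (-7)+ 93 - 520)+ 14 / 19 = -243111750 / 19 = -12795355.26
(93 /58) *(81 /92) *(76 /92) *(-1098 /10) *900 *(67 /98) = -236908819845 /3006836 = -78790.07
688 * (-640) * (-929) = 409057280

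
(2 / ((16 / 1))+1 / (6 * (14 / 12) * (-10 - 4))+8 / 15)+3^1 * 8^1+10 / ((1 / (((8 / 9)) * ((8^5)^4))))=180778091922353606271593 / 17640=10248191152060862033.54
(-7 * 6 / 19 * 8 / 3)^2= 12544 / 361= 34.75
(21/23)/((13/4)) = 84/299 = 0.28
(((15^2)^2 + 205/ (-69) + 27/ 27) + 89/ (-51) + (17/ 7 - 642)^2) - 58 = 8805761795/ 19159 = 459614.90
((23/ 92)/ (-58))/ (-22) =1/ 5104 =0.00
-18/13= -1.38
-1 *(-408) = 408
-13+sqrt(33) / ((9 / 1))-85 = -98+sqrt(33) / 9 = -97.36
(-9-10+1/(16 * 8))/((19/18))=-21879/1216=-17.99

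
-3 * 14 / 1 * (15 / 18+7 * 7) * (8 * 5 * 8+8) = -686504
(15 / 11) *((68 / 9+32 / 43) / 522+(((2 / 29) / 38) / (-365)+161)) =112788984872 / 513687933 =219.57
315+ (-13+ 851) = 1153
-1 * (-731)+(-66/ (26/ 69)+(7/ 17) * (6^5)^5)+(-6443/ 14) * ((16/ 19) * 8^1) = 344091776026239100961922/ 29393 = 11706589188794580374.98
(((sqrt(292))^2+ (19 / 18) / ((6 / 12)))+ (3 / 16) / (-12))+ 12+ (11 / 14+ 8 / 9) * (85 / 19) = 313.59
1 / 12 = 0.08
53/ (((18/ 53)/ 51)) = 47753/ 6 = 7958.83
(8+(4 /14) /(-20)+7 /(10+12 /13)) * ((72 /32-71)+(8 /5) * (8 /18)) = -586.94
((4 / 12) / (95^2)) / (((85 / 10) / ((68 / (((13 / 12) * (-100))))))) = -8 / 2933125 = -0.00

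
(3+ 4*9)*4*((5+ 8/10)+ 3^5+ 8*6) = 231504/5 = 46300.80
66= 66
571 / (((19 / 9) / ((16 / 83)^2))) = 1315584 / 130891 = 10.05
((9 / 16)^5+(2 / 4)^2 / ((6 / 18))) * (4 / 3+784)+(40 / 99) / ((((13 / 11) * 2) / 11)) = 19479215731 / 30670848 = 635.11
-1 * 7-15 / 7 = -9.14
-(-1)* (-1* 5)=-5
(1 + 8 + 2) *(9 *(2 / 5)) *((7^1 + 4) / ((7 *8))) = 7.78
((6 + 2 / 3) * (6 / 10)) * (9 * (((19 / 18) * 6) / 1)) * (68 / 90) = 2584 / 15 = 172.27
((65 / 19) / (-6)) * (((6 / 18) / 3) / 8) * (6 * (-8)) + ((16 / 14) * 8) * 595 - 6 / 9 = 930191 / 171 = 5439.71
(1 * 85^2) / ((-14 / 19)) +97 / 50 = -1715598 / 175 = -9803.42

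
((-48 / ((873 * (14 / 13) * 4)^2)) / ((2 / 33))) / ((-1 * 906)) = 1859 / 30074626512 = 0.00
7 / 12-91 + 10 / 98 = -53105 / 588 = -90.31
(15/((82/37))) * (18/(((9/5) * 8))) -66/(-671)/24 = 169357/20008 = 8.46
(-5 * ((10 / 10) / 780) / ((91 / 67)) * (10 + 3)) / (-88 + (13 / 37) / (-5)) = 12395 / 17791956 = 0.00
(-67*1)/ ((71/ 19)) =-17.93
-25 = -25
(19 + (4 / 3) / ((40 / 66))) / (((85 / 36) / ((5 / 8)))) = 477 / 85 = 5.61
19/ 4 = 4.75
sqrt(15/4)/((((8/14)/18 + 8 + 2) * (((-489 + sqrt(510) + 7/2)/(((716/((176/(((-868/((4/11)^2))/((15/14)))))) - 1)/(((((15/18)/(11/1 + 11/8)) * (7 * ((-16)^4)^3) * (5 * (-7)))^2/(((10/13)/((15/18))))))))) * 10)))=7123568043933 * sqrt(34)/21005445882005711110933503126182441045196800000 + 2305661523552981 * sqrt(15)/210054458820057111109335031261824410451968000000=0.00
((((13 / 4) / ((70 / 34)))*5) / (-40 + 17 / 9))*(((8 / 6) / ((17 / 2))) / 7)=-78 / 16807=-0.00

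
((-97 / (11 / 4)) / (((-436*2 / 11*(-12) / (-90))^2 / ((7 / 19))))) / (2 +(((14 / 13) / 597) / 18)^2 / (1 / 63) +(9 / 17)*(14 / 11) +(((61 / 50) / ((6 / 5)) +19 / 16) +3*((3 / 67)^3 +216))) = -256188052834789649198625 / 1437913151250124044184655012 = -0.00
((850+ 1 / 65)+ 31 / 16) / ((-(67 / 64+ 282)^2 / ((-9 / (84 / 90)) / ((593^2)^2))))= 3062123136 / 3692638917667251663475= 0.00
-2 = -2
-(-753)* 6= 4518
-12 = -12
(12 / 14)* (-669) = -4014 / 7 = -573.43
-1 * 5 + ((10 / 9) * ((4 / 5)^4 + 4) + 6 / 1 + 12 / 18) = 7387 / 1125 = 6.57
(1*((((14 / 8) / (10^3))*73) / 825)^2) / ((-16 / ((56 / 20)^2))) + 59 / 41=1.44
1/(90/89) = 89/90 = 0.99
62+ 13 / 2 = 137 / 2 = 68.50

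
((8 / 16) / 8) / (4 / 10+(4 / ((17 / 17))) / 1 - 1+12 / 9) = 15 / 1136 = 0.01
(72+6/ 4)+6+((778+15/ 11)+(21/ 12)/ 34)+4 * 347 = 3361385/ 1496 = 2246.92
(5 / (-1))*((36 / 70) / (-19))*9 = 162 / 133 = 1.22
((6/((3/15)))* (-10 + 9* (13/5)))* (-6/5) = -2412/5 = -482.40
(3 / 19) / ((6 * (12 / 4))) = 1 / 114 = 0.01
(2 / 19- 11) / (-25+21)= 207 / 76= 2.72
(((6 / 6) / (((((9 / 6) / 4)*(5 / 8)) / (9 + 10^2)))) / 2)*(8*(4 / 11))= 111616 / 165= 676.46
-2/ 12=-1/ 6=-0.17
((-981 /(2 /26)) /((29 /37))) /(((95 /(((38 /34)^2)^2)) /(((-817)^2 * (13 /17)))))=-28084219064094843 /205879265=-136411110.00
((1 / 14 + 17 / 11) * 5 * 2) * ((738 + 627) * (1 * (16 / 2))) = 1942200 / 11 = 176563.64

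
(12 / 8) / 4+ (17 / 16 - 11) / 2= -147 / 32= -4.59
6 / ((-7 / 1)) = -6 / 7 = -0.86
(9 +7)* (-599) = -9584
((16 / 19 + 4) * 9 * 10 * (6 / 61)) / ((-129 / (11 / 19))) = -182160 / 946903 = -0.19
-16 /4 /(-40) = 1 /10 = 0.10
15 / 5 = 3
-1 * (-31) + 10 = 41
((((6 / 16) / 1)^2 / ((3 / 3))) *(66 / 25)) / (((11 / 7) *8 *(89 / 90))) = 1701 / 56960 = 0.03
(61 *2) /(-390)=-61 /195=-0.31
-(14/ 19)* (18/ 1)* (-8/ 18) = 112/ 19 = 5.89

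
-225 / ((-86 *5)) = 45 / 86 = 0.52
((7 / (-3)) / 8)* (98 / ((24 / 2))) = -343 / 144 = -2.38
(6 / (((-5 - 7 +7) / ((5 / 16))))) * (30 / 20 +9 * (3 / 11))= -261 / 176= -1.48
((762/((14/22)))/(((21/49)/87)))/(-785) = -309.65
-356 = -356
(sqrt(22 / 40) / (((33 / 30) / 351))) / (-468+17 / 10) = -3510*sqrt(55) / 51293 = -0.51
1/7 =0.14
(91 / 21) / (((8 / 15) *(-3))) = -65 / 24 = -2.71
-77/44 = -7/4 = -1.75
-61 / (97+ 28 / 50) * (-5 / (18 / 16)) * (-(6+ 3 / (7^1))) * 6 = -610000 / 5691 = -107.19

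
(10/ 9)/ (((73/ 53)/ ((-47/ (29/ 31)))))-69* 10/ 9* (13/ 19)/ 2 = -66.76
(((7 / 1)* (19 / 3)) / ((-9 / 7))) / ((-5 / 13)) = 89.65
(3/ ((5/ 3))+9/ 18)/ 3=23/ 30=0.77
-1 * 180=-180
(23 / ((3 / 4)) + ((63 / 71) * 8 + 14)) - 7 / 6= 7185 / 142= 50.60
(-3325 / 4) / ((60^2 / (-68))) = 2261 / 144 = 15.70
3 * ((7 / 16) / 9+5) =727 / 48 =15.15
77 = 77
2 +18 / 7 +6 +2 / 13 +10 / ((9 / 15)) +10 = 37.39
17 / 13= 1.31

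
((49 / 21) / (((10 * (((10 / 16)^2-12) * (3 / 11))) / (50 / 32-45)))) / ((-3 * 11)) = -1946 / 20061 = -0.10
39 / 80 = 0.49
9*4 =36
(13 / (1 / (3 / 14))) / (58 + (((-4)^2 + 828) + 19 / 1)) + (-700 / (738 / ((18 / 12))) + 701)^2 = 31823502387269 / 65024442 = 489408.31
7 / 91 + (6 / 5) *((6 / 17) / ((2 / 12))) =2893 / 1105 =2.62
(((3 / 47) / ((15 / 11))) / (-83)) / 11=-0.00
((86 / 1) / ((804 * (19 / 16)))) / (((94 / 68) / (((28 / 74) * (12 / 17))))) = 38528 / 2213747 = 0.02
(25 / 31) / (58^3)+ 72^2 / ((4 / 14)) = 109743475993 / 6048472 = 18144.00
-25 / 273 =-0.09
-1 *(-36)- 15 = 21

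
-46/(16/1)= -23/8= -2.88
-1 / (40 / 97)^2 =-9409 / 1600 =-5.88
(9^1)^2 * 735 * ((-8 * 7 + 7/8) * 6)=-78764805/4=-19691201.25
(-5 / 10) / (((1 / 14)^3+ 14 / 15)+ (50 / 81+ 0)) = -0.32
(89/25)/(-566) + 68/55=1.23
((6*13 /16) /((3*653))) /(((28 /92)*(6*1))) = 299 /219408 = 0.00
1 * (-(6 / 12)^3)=-1 / 8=-0.12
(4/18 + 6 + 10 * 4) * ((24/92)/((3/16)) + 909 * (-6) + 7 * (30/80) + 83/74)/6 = -964492178/22977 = -41976.42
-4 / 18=-2 / 9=-0.22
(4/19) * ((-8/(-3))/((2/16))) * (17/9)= 4352/513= 8.48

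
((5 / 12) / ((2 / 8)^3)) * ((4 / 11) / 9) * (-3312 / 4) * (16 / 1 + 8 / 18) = -4357120 / 297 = -14670.44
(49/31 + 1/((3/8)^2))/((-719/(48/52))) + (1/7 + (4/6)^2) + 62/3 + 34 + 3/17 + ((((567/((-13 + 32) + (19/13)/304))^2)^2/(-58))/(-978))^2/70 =120322929680678371561186779856754451393332372642/2067183981683443685151357352436514142826515215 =58.21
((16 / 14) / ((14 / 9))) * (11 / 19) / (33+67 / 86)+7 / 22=0.33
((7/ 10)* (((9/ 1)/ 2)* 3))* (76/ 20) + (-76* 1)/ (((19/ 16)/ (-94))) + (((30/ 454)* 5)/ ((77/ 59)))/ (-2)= 10577912239/ 1747900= 6051.78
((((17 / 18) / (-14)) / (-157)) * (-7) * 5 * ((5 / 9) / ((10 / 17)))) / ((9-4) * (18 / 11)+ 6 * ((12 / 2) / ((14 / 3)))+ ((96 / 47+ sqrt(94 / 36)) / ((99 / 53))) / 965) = -126076401280023810 / 141111452990229386513+ 17598899319155 * sqrt(94) / 3386674871765505276312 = -0.00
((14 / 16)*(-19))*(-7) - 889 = -6181 / 8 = -772.62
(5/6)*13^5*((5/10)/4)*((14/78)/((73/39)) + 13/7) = 926376035/12264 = 75536.21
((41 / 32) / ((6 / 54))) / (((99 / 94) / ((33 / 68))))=5781 / 1088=5.31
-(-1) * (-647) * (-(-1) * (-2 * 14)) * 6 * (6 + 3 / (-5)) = 2934792 / 5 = 586958.40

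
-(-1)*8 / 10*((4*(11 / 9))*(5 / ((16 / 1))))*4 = 44 / 9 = 4.89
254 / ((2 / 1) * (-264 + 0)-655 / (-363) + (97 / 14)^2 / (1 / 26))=9035796 / 25682189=0.35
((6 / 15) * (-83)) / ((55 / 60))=-1992 / 55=-36.22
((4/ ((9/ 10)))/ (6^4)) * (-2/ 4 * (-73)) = 365/ 2916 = 0.13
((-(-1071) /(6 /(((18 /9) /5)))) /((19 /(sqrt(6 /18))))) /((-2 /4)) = -238*sqrt(3) /95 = -4.34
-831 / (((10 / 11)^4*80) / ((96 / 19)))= -36500013 / 475000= -76.84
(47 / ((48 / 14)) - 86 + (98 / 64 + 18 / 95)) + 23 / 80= -128197 / 1824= -70.28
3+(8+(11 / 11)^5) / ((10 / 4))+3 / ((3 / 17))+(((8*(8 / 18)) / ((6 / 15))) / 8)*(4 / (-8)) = 1037 / 45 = 23.04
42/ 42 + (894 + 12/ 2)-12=889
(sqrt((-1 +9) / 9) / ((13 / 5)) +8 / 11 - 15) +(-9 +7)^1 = -15.91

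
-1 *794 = -794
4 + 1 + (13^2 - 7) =167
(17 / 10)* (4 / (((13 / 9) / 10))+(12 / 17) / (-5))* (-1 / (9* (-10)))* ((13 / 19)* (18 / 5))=15222 / 11875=1.28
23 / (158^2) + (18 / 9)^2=99879 / 24964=4.00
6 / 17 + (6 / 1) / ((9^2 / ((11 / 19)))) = 3452 / 8721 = 0.40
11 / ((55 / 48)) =48 / 5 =9.60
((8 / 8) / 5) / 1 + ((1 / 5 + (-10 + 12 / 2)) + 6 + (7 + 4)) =67 / 5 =13.40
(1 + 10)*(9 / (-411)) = -33 / 137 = -0.24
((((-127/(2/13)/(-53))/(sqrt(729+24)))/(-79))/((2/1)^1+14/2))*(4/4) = -1651*sqrt(753)/56750598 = -0.00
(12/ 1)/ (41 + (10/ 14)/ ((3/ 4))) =252/ 881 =0.29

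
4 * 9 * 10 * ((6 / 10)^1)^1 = 216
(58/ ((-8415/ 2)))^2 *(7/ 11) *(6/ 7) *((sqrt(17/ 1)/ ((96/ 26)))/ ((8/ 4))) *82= 0.00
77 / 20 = 3.85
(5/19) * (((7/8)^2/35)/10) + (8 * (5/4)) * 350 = 42560007/12160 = 3500.00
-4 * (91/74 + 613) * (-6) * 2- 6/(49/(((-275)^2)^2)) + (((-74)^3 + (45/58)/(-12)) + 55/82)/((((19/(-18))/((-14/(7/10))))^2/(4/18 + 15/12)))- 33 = -711615467528965029/778192177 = -914446956.11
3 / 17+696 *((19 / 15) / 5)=75011 / 425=176.50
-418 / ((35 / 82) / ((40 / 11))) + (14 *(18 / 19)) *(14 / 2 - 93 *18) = -3414220 / 133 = -25670.83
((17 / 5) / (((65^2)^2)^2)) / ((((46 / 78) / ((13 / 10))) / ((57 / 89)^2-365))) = -73641858 / 8587524844208984375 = -0.00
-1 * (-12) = 12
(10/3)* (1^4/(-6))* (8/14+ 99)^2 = -2429045/441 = -5508.04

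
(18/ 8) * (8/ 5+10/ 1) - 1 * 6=201/ 10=20.10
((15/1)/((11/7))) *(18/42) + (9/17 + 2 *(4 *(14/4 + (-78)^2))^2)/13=221753025044/2431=91218850.29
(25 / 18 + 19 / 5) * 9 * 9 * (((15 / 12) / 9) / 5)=11.68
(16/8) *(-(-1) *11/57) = 22/57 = 0.39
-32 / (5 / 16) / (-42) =256 / 105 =2.44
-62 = -62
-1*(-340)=340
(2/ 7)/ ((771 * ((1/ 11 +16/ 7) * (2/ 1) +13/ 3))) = 22/ 539443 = 0.00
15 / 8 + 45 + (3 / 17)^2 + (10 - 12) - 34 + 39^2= 3541767 / 2312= 1531.91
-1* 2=-2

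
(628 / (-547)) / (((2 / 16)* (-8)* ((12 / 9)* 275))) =471 / 150425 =0.00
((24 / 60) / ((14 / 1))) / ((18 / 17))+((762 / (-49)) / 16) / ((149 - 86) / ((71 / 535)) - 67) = 12561953 / 510642720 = 0.02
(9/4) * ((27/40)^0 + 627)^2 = 887364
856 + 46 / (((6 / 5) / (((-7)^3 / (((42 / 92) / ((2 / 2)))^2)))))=-1680268 / 27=-62232.15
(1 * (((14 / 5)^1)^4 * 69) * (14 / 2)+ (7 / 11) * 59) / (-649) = -204362333 / 4461875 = -45.80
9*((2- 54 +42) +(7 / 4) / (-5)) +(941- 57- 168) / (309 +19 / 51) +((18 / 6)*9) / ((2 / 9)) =30.66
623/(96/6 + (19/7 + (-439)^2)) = 4361/1349178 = 0.00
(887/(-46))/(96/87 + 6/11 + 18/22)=-282953/36202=-7.82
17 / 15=1.13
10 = 10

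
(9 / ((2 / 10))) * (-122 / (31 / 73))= -400770 / 31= -12928.06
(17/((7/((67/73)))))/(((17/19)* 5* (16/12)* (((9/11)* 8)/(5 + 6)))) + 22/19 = 8322787/4660320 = 1.79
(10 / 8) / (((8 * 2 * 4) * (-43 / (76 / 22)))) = -95 / 60544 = -0.00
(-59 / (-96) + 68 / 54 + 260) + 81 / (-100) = 5638979 / 21600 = 261.06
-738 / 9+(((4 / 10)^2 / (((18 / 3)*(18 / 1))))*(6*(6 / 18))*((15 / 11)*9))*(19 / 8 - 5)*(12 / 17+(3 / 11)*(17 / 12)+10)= -83.06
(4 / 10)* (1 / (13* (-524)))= -1 / 17030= -0.00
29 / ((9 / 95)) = 2755 / 9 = 306.11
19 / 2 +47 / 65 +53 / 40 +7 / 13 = 1257 / 104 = 12.09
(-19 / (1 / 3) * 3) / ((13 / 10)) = -1710 / 13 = -131.54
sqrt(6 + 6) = 3.46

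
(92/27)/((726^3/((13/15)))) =299/38744039070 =0.00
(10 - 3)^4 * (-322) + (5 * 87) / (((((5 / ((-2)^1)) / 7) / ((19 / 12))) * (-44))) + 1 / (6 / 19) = -204091801 / 264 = -773075.00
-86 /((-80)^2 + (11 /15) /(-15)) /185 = -3870 /53279593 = -0.00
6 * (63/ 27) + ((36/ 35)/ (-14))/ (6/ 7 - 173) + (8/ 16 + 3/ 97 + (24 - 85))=-380204133/ 8181950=-46.47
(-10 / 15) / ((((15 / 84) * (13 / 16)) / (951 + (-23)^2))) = -265216 / 39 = -6800.41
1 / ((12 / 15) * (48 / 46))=1.20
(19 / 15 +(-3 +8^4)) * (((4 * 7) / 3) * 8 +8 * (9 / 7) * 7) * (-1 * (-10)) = 54044320 / 9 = 6004924.44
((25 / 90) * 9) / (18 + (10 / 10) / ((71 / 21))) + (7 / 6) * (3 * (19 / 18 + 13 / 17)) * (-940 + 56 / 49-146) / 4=-915691837 / 529992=-1727.75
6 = 6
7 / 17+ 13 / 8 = 277 / 136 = 2.04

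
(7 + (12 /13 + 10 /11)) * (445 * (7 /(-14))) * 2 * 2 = -1124070 /143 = -7860.63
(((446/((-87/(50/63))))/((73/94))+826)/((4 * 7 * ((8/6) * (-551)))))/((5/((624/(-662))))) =2134581397/283783924095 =0.01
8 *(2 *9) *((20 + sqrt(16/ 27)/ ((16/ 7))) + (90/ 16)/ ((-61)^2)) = 28 *sqrt(3) + 10717290/ 3721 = 2928.72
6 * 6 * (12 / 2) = 216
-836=-836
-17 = -17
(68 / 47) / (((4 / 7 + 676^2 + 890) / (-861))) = -204918 / 75319051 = -0.00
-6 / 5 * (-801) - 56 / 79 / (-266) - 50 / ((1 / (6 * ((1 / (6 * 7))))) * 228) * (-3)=961.30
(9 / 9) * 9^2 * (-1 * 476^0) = -81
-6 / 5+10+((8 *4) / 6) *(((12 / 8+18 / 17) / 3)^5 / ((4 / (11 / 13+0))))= 20619910091 / 2214976920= 9.31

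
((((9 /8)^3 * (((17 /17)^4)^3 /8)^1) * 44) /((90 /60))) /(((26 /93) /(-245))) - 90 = -62102385 /13312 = -4665.14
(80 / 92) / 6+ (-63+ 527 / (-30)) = -18497 / 230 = -80.42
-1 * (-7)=7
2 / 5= 0.40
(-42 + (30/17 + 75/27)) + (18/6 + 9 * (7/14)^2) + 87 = 33533/612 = 54.79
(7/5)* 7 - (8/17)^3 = 238177/24565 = 9.70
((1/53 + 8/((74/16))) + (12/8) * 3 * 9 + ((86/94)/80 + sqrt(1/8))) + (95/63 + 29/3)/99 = sqrt(2)/4 + 177148212221/4180695120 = 42.73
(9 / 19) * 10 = 90 / 19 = 4.74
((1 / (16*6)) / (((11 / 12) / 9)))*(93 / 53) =837 / 4664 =0.18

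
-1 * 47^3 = -103823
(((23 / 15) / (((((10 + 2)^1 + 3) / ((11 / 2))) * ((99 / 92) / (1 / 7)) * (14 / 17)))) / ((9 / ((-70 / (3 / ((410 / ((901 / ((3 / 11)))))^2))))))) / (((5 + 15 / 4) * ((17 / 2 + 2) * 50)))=-28455968 / 36119995532775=-0.00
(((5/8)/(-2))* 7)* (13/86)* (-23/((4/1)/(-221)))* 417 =-964423005/5504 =-175222.20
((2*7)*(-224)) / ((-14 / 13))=2912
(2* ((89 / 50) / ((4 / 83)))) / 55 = 7387 / 5500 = 1.34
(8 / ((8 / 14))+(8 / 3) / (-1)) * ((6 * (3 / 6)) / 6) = 17 / 3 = 5.67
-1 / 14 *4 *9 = -18 / 7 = -2.57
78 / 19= 4.11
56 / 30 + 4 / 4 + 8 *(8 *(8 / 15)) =37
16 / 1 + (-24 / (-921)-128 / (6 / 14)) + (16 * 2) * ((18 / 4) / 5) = -1168936 / 4605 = -253.84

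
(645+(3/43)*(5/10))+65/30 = 83489/129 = 647.20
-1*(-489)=489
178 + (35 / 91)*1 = 178.38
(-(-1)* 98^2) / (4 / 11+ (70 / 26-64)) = -196196 / 1245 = -157.59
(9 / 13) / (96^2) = 1 / 13312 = 0.00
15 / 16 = 0.94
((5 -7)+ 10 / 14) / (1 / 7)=-9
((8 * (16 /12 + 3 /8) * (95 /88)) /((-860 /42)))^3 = -162146094677 /433454354432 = -0.37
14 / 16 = 0.88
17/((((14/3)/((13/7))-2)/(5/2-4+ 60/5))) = 13923/40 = 348.08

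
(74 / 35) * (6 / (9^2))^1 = 148 / 945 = 0.16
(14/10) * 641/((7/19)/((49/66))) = 596771/330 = 1808.40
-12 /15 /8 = -0.10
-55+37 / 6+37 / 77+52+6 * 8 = 23861 / 462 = 51.65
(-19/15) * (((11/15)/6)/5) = -209/6750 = -0.03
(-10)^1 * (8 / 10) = -8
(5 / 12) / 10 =1 / 24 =0.04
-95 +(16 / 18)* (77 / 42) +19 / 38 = -5015 / 54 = -92.87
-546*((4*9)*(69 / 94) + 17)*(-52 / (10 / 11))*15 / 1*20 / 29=19122863760 / 1363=14029980.75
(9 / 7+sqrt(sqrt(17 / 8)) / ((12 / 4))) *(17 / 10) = 17 *34^(1 / 4) / 60+153 / 70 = 2.87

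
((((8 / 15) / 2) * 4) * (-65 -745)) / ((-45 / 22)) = 2112 / 5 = 422.40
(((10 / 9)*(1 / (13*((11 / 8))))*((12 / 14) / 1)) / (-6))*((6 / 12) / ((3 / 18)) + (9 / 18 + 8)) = -920 / 9009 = -0.10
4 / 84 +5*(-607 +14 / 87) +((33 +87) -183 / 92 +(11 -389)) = -61521301 / 18676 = -3294.14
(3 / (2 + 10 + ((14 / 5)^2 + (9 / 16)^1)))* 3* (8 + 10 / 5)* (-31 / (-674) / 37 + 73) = 32769090000 / 101759509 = 322.02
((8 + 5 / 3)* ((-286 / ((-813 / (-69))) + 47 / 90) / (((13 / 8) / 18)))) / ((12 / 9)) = -33598414 / 17615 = -1907.38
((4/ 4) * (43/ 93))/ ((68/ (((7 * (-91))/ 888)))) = -0.00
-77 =-77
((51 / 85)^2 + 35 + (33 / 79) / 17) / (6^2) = 1188037 / 1208700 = 0.98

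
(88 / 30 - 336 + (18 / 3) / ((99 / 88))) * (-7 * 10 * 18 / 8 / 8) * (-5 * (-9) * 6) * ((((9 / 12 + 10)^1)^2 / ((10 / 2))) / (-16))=-1288462707 / 512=-2516528.72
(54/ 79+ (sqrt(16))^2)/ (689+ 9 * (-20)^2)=1318/ 338831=0.00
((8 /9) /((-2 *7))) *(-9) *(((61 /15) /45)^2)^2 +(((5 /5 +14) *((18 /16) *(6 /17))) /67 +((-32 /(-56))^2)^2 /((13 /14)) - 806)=-3398298453705427124017 /4217317316001562500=-805.80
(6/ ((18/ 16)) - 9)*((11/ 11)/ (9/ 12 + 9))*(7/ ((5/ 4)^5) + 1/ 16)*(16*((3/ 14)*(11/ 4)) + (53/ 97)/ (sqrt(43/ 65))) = -4751791/ 568750 - 22894993*sqrt(2795)/ 2033362500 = -8.95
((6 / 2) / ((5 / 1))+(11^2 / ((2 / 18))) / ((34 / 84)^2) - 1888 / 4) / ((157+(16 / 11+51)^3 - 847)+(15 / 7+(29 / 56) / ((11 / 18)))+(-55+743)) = 332572439276 / 7772420662905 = 0.04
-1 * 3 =-3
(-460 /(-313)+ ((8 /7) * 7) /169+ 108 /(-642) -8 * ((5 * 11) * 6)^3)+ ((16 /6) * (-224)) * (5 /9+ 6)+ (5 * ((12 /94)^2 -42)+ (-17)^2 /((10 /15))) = -194107214634563653445 /675156254994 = -287499690.92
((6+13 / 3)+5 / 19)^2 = 364816 / 3249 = 112.29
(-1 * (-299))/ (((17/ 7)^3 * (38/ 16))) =820456/ 93347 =8.79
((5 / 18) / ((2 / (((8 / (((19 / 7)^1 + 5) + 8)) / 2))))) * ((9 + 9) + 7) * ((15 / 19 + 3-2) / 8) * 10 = 14875 / 7524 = 1.98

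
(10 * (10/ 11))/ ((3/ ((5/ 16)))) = 0.95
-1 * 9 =-9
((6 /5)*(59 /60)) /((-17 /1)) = -59 /850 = -0.07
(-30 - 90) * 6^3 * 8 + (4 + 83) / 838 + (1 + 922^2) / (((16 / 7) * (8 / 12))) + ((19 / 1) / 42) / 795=78460096376141 / 223846560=350508.39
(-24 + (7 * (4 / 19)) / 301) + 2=-17970 / 817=-22.00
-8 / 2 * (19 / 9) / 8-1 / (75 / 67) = -877 / 450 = -1.95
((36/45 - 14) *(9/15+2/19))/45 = -1474/7125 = -0.21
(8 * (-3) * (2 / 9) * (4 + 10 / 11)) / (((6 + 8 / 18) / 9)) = -11664 / 319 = -36.56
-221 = -221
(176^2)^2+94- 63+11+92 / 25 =23987815542 / 25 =959512621.68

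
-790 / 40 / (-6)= 79 / 24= 3.29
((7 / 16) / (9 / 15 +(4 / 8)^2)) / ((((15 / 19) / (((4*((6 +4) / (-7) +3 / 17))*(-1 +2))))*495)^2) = 32058244 / 379199464875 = 0.00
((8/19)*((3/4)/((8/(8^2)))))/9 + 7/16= 655/912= 0.72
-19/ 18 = -1.06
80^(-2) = 1 / 6400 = 0.00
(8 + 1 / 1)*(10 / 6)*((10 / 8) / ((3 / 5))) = 125 / 4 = 31.25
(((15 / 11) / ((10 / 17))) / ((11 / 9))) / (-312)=-153 / 25168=-0.01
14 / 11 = 1.27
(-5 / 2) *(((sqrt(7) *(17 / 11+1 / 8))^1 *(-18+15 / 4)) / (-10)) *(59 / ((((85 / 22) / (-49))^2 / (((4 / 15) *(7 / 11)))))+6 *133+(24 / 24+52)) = -745035579309 *sqrt(7) / 50864000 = -38753.91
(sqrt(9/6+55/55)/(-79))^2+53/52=1.02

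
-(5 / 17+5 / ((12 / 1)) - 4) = 671 / 204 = 3.29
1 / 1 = 1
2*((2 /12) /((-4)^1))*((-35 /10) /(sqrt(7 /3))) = sqrt(21) /24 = 0.19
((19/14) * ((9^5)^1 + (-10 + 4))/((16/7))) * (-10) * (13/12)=-24306035/64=-379781.80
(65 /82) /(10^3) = 0.00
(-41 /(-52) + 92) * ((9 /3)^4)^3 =2564202825 /52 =49311592.79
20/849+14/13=12146/11037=1.10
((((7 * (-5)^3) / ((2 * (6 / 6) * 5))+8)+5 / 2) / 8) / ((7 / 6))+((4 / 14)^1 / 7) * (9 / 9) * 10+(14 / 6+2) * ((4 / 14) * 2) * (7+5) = 4287 / 196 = 21.87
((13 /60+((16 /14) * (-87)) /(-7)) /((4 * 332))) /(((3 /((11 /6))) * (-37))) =-466367 /2600277120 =-0.00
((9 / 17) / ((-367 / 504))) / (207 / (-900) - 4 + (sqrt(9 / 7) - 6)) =0.08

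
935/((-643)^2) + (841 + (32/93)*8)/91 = 32450842486/3499018887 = 9.27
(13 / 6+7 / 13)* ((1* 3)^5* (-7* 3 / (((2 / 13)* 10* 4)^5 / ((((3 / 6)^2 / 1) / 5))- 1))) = -1138984119 / 14563473046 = -0.08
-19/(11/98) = -1862/11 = -169.27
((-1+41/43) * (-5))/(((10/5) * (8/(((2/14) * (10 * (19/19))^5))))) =62500/301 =207.64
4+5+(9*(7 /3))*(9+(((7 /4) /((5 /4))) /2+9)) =401.70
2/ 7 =0.29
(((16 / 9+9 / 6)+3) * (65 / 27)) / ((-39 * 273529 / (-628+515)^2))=-7214485 / 398805282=-0.02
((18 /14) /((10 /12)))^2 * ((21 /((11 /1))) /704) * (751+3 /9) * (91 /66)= 3560193 /532400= 6.69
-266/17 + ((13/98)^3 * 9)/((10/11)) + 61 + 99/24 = 7920298761/160002640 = 49.50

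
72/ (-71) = -72/ 71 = -1.01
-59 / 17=-3.47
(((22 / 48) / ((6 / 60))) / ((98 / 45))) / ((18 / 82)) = 11275 / 1176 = 9.59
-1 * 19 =-19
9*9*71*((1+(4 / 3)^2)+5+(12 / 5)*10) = 182754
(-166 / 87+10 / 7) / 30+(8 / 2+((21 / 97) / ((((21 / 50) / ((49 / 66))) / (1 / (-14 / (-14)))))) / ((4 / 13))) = 5.23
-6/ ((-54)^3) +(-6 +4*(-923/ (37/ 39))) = -3784647203/ 971028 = -3897.57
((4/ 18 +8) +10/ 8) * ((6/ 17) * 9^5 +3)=40277215/ 204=197437.33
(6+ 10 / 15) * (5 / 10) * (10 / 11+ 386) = 42560 / 33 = 1289.70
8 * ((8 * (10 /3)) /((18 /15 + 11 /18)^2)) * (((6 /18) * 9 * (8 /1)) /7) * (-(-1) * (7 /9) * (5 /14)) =11520000 /185983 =61.94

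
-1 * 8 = -8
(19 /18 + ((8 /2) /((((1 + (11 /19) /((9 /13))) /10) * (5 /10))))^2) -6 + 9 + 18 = 851926453 /443682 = 1920.13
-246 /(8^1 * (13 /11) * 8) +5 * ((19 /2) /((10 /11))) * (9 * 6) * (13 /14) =7619865 /2912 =2616.71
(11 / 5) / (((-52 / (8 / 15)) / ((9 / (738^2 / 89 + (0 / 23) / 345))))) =-979 / 29501550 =-0.00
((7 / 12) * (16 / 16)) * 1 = 7 / 12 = 0.58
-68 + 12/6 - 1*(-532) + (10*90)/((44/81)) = 2122.82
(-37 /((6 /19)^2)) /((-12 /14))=93499 /216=432.87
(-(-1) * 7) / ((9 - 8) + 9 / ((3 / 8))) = 7 / 25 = 0.28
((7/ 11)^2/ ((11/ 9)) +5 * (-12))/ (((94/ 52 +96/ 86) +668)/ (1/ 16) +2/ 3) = -133185663/ 23962458850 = -0.01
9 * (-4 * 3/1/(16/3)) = -81/4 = -20.25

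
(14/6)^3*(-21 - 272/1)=-100499/27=-3722.19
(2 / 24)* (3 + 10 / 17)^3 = 226981 / 58956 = 3.85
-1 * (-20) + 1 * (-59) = -39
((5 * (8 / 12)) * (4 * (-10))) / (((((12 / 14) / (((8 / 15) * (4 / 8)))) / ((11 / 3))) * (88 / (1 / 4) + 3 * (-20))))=-0.52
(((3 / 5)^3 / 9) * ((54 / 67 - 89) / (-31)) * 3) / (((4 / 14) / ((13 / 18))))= 537719 / 1038500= 0.52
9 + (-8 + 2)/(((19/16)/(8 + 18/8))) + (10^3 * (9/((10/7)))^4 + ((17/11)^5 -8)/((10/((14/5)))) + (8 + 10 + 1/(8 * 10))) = 1928112845743277/1223987600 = 1575271.55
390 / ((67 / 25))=9750 / 67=145.52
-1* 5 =-5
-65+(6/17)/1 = -1099/17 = -64.65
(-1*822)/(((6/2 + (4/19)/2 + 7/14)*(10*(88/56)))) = -798/55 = -14.51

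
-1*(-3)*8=24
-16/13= -1.23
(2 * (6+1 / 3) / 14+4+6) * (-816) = -62288 / 7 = -8898.29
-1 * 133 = -133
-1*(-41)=41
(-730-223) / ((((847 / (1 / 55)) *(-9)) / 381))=121031 / 139755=0.87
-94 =-94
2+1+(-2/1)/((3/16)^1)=-23/3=-7.67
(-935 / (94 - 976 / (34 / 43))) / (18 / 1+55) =15895 / 1415178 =0.01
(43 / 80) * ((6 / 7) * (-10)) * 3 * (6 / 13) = -1161 / 182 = -6.38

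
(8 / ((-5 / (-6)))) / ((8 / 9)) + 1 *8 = 94 / 5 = 18.80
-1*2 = -2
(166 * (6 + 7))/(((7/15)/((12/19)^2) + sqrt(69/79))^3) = 231.54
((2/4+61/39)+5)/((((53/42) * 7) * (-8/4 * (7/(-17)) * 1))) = 0.97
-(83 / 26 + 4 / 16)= -179 / 52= -3.44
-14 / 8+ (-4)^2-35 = -83 / 4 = -20.75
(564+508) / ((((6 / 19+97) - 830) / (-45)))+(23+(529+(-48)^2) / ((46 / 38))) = 777770756 / 320183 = 2429.14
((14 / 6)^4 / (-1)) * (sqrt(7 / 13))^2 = -16807 / 1053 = -15.96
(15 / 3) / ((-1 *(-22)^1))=5 / 22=0.23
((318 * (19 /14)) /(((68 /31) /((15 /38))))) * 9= 665415 /952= 698.97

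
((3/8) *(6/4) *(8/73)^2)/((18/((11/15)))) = 22/79935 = 0.00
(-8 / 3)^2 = 64 / 9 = 7.11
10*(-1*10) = -100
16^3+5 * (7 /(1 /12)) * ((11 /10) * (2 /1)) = 5020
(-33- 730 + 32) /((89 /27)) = -19737 /89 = -221.76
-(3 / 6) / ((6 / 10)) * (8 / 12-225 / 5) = 665 / 18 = 36.94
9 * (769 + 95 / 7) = 49302 / 7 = 7043.14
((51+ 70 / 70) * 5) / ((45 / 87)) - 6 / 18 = 1507 / 3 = 502.33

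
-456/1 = -456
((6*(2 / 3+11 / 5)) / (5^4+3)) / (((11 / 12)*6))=43 / 8635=0.00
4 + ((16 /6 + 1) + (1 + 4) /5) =26 /3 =8.67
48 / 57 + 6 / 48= 147 / 152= 0.97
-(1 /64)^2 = -1 /4096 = -0.00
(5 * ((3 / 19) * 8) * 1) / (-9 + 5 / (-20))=-0.68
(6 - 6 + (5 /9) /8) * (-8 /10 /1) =-1 /18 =-0.06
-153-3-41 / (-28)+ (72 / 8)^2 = -2059 / 28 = -73.54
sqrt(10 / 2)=sqrt(5)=2.24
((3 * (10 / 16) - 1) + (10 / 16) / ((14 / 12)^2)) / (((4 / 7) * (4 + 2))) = 523 / 1344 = 0.39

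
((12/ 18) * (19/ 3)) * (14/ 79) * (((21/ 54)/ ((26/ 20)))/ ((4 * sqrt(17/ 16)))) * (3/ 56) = 0.00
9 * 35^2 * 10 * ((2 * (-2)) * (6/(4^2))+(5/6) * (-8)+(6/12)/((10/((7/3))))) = -887512.50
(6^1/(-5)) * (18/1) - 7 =-143/5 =-28.60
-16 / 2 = -8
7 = 7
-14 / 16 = -7 / 8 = -0.88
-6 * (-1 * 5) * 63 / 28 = 135 / 2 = 67.50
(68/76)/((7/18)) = 306/133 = 2.30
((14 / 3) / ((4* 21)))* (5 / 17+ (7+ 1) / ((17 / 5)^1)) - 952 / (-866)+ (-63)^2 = 58449967 / 14722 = 3970.25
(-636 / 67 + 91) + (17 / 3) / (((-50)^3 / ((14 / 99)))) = 101369804527 / 1243687500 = 81.51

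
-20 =-20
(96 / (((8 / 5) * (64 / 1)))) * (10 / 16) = 75 / 128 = 0.59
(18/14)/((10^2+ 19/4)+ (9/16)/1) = 144/11795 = 0.01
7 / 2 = 3.50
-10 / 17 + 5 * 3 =245 / 17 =14.41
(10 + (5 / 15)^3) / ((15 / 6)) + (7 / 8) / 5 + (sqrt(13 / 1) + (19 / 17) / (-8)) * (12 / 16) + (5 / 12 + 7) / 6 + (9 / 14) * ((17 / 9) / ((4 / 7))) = 3 * sqrt(13) / 4 + 109369 / 14688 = 10.15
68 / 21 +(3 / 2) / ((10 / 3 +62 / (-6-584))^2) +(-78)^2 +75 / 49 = 6088.91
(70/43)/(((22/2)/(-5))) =-350/473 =-0.74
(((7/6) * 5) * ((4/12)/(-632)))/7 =-5/11376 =-0.00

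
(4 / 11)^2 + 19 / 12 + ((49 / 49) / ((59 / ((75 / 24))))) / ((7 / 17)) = 2211841 / 1199352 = 1.84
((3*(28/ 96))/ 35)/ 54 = 1/ 2160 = 0.00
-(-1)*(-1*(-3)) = 3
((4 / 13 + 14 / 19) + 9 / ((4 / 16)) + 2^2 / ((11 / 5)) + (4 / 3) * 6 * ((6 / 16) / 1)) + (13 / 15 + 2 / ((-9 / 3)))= 571422 / 13585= 42.06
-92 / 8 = -23 / 2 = -11.50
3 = 3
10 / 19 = 0.53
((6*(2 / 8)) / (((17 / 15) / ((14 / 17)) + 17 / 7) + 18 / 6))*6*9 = 17010 / 1429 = 11.90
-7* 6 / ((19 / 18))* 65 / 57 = -16380 / 361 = -45.37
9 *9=81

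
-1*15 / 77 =-15 / 77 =-0.19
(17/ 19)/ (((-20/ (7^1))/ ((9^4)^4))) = -220509402473369079/ 380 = -580287901245708.10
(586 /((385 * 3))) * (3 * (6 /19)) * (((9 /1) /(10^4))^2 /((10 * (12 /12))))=71199 /1828750000000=0.00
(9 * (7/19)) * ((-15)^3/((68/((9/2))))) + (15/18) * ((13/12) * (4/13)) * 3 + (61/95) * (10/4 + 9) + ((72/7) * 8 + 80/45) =-527678803/813960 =-648.29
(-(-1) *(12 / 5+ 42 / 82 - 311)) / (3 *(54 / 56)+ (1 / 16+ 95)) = -307552 / 97785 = -3.15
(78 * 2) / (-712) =-39 / 178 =-0.22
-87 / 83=-1.05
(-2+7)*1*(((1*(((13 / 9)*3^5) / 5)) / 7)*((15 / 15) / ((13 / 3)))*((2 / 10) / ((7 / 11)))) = 891 / 245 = 3.64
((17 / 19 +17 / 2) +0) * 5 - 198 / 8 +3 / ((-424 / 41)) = 176697 / 8056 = 21.93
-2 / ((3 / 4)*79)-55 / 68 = -13579 / 16116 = -0.84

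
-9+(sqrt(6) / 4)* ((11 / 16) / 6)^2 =-9+121* sqrt(6) / 36864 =-8.99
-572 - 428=-1000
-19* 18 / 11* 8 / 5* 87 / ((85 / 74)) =-17614368 / 4675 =-3767.78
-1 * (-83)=83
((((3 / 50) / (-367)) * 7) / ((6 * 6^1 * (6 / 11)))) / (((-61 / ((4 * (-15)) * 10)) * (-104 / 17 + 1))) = 1309 / 11686014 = 0.00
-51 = -51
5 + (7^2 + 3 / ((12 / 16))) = 58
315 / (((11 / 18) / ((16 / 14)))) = 6480 / 11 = 589.09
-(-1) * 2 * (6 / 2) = 6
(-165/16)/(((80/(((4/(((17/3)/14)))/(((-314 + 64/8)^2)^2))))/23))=-1771/529958785536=-0.00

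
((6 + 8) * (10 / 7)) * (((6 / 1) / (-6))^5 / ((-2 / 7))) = 70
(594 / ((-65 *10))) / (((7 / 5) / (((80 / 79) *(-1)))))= 4752 / 7189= 0.66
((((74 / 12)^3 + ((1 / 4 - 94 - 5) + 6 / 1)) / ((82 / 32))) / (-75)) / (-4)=30619 / 166050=0.18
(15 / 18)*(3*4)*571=5710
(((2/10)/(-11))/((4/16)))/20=-1/275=-0.00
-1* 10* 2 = -20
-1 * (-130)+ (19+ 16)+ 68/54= 4489/27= 166.26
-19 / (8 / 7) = -133 / 8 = -16.62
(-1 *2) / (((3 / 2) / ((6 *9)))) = -72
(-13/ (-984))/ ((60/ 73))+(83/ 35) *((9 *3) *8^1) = 211700467/ 413280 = 512.24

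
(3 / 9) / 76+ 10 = 2281 / 228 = 10.00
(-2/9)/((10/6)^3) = -6/125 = -0.05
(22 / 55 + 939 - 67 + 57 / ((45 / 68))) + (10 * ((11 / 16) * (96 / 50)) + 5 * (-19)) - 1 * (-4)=13211 / 15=880.73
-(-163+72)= 91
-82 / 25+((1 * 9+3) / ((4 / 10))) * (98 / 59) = 68662 / 1475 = 46.55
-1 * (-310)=310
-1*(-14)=14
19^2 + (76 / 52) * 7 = 4826 / 13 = 371.23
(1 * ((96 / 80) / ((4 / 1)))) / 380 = 3 / 3800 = 0.00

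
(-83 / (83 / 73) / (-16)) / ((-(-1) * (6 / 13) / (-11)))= -10439 / 96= -108.74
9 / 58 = 0.16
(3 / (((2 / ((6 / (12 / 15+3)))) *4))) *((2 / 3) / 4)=0.10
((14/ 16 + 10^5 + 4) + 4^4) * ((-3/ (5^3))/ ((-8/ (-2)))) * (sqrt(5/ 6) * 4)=-802087 * sqrt(30)/ 2000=-2196.61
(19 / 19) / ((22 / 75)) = 75 / 22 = 3.41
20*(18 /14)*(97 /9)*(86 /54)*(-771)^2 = 5509807580 /21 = 262371789.52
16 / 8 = 2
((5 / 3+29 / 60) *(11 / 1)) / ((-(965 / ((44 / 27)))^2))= -228932 / 3394315125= -0.00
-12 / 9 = -4 / 3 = -1.33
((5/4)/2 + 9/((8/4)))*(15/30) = 41/16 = 2.56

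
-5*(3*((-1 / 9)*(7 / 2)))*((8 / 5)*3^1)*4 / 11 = 112 / 11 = 10.18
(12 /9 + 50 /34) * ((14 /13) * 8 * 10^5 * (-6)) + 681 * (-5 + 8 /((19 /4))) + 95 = -4682298666 /323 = -14496280.70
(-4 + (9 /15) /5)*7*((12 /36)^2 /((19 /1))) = -679 /4275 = -0.16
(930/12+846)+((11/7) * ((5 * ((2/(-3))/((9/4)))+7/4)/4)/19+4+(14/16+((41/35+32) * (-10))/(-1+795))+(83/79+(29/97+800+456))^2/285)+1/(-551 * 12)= 251516557831659664997/38843785171426032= 6475.08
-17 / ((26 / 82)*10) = -697 / 130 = -5.36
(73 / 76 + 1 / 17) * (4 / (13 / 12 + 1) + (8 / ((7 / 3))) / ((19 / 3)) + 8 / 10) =3.32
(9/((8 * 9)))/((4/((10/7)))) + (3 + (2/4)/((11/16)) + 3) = 8343/1232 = 6.77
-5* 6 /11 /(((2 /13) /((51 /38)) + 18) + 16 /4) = -9945 /80641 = -0.12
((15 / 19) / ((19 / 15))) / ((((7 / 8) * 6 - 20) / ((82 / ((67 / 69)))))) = -5092200 / 1427033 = -3.57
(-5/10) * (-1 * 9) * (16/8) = 9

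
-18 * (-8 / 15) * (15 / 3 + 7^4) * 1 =115488 / 5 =23097.60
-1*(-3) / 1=3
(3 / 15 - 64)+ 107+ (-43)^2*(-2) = -18274 / 5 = -3654.80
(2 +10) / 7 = 12 / 7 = 1.71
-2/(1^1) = -2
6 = 6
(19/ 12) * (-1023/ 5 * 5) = -6479/ 4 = -1619.75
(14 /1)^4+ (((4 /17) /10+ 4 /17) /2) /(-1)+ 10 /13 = 42450387 /1105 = 38416.64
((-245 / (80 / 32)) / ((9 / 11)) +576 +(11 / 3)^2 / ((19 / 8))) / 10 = 39491 / 855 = 46.19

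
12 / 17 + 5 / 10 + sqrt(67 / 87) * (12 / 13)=4 * sqrt(5829) / 377 + 41 / 34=2.02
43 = 43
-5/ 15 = -1/ 3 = -0.33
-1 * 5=-5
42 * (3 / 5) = 126 / 5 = 25.20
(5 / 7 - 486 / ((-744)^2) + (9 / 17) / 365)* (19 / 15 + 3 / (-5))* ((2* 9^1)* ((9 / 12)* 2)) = 8593608879 / 667856560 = 12.87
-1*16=-16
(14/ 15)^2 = 196/ 225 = 0.87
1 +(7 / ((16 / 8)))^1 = 9 / 2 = 4.50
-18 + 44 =26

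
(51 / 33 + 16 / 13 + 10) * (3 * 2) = 10962 / 143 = 76.66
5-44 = -39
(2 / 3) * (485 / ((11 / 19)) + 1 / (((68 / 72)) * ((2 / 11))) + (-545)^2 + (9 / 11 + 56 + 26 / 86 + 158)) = 4793781602 / 24123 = 198722.45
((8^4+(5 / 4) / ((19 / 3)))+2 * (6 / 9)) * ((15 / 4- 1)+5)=28961347 / 912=31755.86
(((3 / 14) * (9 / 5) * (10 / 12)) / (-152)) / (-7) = 9 / 29792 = 0.00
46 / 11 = 4.18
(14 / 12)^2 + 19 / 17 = 1517 / 612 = 2.48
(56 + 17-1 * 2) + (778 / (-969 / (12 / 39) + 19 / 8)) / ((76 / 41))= 33897279 / 478325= 70.87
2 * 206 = 412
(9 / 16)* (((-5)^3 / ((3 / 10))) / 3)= -625 / 8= -78.12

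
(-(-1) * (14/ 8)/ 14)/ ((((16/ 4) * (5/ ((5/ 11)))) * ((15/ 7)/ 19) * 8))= 133/ 42240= 0.00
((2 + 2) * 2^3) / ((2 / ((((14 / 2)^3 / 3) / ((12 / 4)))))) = 5488 / 9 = 609.78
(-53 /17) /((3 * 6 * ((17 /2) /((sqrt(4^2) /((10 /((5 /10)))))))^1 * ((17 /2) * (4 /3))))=-53 /147390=-0.00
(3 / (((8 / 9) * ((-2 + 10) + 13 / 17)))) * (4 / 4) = 459 / 1192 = 0.39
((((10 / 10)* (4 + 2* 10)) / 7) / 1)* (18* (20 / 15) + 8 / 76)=10992 / 133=82.65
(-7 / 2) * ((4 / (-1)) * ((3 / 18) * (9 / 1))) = 21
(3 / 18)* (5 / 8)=5 / 48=0.10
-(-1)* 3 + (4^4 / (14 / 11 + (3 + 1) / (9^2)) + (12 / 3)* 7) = 132307 / 589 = 224.63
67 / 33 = 2.03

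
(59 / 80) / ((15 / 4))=0.20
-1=-1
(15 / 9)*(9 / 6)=5 / 2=2.50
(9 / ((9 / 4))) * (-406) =-1624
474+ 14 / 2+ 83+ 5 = 569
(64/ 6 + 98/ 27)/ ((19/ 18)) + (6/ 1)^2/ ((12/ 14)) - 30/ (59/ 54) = 94454/ 3363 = 28.09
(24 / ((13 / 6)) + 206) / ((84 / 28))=2822 / 39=72.36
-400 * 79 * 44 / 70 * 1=-139040 / 7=-19862.86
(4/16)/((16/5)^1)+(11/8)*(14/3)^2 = 17293/576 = 30.02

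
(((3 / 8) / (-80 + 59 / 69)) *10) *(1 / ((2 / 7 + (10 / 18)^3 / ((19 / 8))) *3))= -33450165 / 758030488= -0.04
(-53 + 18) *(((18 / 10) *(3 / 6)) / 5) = -63 / 10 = -6.30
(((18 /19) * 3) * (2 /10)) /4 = 27 /190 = 0.14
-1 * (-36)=36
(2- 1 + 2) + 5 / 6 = 23 / 6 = 3.83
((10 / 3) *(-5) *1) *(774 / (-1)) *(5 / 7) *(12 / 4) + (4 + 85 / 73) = 14128139 / 511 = 27648.02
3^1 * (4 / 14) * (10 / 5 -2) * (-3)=0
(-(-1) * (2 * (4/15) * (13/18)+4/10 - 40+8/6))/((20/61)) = -155977/1350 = -115.54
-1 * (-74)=74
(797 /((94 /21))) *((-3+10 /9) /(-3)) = 94843 /846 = 112.11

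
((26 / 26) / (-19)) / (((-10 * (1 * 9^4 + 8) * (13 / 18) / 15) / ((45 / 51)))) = 405 / 27583231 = 0.00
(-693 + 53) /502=-320 /251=-1.27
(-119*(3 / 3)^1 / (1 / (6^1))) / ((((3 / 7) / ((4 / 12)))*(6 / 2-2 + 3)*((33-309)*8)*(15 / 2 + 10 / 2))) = 833 / 165600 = 0.01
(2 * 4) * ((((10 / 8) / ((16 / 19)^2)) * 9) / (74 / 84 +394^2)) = 341145 / 417276736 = 0.00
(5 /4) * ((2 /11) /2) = 5 /44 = 0.11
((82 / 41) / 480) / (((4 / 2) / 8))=0.02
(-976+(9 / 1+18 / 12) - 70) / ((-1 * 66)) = 2071 / 132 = 15.69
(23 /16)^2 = 529 /256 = 2.07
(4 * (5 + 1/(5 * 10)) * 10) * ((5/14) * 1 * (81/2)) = 20331/7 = 2904.43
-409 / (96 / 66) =-4499 / 16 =-281.19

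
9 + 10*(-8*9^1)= -711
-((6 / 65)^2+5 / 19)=-21809 / 80275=-0.27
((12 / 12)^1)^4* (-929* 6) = -5574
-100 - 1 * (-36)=-64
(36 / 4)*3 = 27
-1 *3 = -3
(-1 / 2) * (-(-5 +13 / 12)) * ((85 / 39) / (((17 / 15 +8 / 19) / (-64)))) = 3036200 / 17277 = 175.74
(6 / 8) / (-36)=-1 / 48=-0.02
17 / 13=1.31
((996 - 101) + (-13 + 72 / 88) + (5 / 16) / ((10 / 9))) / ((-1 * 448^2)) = -310851 / 70647808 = -0.00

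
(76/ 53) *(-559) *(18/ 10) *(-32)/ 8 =1529424/ 265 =5771.41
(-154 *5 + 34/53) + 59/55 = -2239553/2915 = -768.29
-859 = -859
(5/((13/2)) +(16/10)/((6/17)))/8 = 517/780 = 0.66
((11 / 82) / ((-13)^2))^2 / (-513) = -121 / 98518656132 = -0.00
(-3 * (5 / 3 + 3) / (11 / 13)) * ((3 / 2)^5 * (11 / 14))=-98.72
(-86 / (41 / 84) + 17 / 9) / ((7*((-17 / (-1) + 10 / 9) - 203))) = 64319 / 477568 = 0.13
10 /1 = 10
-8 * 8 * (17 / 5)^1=-1088 / 5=-217.60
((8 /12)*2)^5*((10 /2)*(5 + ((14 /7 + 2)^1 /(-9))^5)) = 1506411520 /14348907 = 104.98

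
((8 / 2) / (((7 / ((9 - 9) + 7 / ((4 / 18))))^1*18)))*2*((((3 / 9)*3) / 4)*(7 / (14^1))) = 1 / 4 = 0.25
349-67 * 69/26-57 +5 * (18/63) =21043/182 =115.62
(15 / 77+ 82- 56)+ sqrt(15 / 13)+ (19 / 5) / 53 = sqrt(195) / 13+ 535968 / 20405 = 27.34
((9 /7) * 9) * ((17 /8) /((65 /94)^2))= 3041793 /59150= 51.43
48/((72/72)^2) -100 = -52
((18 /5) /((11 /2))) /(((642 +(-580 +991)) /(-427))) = -1708 /6435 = -0.27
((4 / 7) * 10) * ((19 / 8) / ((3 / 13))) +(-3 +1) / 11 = 13543 / 231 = 58.63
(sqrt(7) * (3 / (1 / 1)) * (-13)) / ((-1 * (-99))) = -13 * sqrt(7) / 33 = -1.04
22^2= 484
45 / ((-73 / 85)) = -3825 / 73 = -52.40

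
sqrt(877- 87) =sqrt(790) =28.11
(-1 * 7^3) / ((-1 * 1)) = 343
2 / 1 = 2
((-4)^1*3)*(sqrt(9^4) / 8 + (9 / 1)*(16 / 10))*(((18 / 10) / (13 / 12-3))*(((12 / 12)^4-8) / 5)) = -1112454 / 2875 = -386.94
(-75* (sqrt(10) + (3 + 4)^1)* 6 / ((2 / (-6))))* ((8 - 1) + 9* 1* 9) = 118800* sqrt(10) + 831600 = 1207278.59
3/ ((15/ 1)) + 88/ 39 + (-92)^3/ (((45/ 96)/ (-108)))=34984894943/ 195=179409717.66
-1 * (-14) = 14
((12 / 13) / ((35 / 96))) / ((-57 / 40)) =-3072 / 1729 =-1.78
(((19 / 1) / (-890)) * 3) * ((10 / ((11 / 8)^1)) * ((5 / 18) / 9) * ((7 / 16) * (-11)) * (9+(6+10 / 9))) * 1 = 96425 / 86508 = 1.11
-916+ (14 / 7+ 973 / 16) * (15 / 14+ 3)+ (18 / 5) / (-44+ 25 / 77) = -829077383 / 1255520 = -660.35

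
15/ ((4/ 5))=75/ 4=18.75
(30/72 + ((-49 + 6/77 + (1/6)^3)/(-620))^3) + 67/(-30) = -2673875755805819/1472256252149760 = -1.82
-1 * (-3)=3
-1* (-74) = 74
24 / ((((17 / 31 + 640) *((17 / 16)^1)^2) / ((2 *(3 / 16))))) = 23808 / 1912891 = 0.01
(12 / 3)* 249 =996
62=62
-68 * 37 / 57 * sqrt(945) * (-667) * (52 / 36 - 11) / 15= -144322792 * sqrt(105) / 2565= -576556.94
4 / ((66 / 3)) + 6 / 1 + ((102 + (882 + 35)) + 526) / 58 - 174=-90073 / 638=-141.18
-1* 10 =-10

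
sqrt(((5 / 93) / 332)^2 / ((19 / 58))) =5 * sqrt(1102) / 586644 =0.00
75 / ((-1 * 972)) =-25 / 324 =-0.08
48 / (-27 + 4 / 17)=-816 / 455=-1.79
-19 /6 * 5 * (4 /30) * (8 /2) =-76 /9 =-8.44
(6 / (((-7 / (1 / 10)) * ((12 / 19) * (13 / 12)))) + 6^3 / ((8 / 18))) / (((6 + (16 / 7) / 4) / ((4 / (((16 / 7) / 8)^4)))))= 530796273 / 11960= 44380.96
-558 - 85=-643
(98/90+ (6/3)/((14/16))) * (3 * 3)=30.37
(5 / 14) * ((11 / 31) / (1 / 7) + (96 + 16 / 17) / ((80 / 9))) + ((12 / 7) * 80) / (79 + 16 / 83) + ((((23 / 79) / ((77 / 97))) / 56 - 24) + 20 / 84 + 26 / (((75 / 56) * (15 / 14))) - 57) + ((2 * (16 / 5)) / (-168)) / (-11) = -322500430524313 / 5746727889000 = -56.12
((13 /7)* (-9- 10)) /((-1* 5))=247 /35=7.06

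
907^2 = 822649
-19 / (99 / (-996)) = 6308 / 33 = 191.15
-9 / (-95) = 9 / 95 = 0.09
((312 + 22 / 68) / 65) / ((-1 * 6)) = -10619 / 13260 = -0.80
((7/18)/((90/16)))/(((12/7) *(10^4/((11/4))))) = 539/48600000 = 0.00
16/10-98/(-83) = 1154/415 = 2.78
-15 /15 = -1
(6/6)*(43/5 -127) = -592/5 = -118.40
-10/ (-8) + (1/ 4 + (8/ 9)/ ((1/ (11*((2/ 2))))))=203/ 18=11.28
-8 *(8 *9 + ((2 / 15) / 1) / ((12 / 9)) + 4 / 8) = -2904 / 5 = -580.80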